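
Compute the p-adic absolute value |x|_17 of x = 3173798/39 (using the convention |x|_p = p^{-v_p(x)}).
|3173798/39|_17 = 1/83521

Step 1 — compute v_17(x) by factoring powers of 17 out of the numerator and denominator: v_17(3173798/39) = 4. Step 2 — apply |x|_p = p^{-v_p(x)} = 17^{-4} = 1/83521.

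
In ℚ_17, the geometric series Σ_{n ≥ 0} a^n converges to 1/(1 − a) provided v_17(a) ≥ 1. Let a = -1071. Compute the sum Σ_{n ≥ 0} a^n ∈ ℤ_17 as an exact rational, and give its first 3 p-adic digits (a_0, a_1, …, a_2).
Σ a^n = 1/(1 − a) = 1/1072;  first 3 digits = (1, 5, 4)

v_17(a) = 1 ≥ 1, so the series converges in ℤ_17 to 1/(1 − a) = 1/(1 − (-1071)) = 1/1072. Expand this rational in ℤ_17: compute digits iteratively via d_i = x_i mod 17, x_{i+1} = (x_i − d_i)/17. The first 3 digits are (1, 5, 4).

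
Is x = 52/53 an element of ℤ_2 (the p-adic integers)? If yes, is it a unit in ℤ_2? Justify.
x ∈ ℤ_2 but not a unit; v_2(x) = 2 > 0

ℤ_2 = {x ∈ ℚ_2 : v_2(x) ≥ 0} and ℤ_2^× = {x ∈ ℤ_2 : v_2(x) = 0}. Here v_2(52/53) = v_2(num) − v_2(den) = 2; compare against these criteria.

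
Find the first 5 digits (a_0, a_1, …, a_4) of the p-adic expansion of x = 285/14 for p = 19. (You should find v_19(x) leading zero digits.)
(a_0, …, a_4) = (0, 16, 6, 1, 4)

v_19(285/14) = 1, so a_0 = ... = a_0 = 0. Factor out: x = 19^1 · u with u = 15/14 a unit in ℤ_19. Expand u iteratively via a_{v+i} = u_i mod 19, u_{i+1} = (u_i − a_{v+i})/19:
  u_0 = 15/14;  a_1 = 16;  u_1 = (u_0 − 16)/19 = -11/14
  u_1 = -11/14;  a_2 = 6;  u_2 = (u_1 − 6)/19 = -5/14
  u_2 = -5/14;  a_3 = 1;  u_3 = (u_2 − 1)/19 = -1/14
  u_3 = -1/14;  a_4 = 4;  u_4 = (u_3 − 4)/19 = -3/14
Digits: (0, 16, 6, 1, 4).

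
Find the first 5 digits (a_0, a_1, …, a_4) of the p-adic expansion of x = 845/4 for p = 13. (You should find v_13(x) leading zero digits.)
(a_0, …, a_4) = (0, 0, 11, 9, 9)

v_13(845/4) = 2, so a_0 = ... = a_1 = 0. Factor out: x = 13^2 · u with u = 5/4 a unit in ℤ_13. Expand u iteratively via a_{v+i} = u_i mod 13, u_{i+1} = (u_i − a_{v+i})/13:
  u_0 = 5/4;  a_2 = 11;  u_1 = (u_0 − 11)/13 = -3/4
  u_1 = -3/4;  a_3 = 9;  u_2 = (u_1 − 9)/13 = -3/4
  u_2 = -3/4;  a_4 = 9;  u_3 = (u_2 − 9)/13 = -3/4
Digits: (0, 0, 11, 9, 9).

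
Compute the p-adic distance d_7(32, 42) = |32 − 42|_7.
d_7(32, 42) = 1

Step 1 — x − y = 32 − 42 = -10. Step 2 — v_7(-10) = 0 (factor: -10 = −(7^0 · 10); the sign does not affect v_p). Step 3 — |x − y|_7 = 7^{0} = 1.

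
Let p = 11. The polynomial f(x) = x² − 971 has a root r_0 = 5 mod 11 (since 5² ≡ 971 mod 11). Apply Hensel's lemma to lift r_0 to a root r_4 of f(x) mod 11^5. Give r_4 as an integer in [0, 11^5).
r_4 = 118244 (mod 161051)

Hensel's recurrence: r_{i+1} = r_i − f(r_i)·(f′(r_i))^{-1} mod 11^{i+2}, with f′(x) = 2x. Iterate:
  r_0 = 5 (mod 11)
  r_1 = 27 (mod 121)
  r_2 = 1116 (mod 1331)
  r_3 = 1116 (mod 14641)
  r_4 = 118244 (mod 161051)
Final: r_4 = 118244, and one checks f(r_4) ≡ 0 mod 11^5.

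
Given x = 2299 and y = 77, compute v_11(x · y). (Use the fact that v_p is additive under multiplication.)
v_11(177023) = 3

v_p(x) = 2 (factor: 2299 = 11^2 · 19); v_p(y) = 1 (factor: 77 = 11^1 · 7). Additivity: v_p(xy) = v_p(x) + v_p(y) = 2 + 1 = 3. (Direct check: xy = 177023 = 11^3 · (133).)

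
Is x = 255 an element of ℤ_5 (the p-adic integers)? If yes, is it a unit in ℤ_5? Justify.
x ∈ ℤ_5 but not a unit; v_5(x) = 1 > 0

ℤ_5 = {x ∈ ℚ_5 : v_5(x) ≥ 0} and ℤ_5^× = {x ∈ ℤ_5 : v_5(x) = 0}. Here v_5(255) = v_5(num) − v_5(den) = 1; compare against these criteria.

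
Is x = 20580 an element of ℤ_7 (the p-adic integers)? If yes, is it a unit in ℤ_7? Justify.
x ∈ ℤ_7 but not a unit; v_7(x) = 3 > 0

ℤ_7 = {x ∈ ℚ_7 : v_7(x) ≥ 0} and ℤ_7^× = {x ∈ ℤ_7 : v_7(x) = 0}. Here v_7(20580) = v_7(num) − v_7(den) = 3; compare against these criteria.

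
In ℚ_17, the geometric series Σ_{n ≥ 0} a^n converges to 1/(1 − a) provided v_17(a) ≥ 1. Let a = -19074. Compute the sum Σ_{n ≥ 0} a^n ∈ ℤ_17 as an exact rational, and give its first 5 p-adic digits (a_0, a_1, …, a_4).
Σ a^n = 1/(1 − a) = 1/19075;  first 5 digits = (1, 0, 2, 13, 3)

v_17(a) = 2 ≥ 1, so the series converges in ℤ_17 to 1/(1 − a) = 1/(1 − (-19074)) = 1/19075. Expand this rational in ℤ_17: compute digits iteratively via d_i = x_i mod 17, x_{i+1} = (x_i − d_i)/17. The first 5 digits are (1, 0, 2, 13, 3).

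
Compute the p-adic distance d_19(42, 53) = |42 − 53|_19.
d_19(42, 53) = 1

Step 1 — x − y = 42 − 53 = -11. Step 2 — v_19(-11) = 0 (factor: -11 = −(19^0 · 11); the sign does not affect v_p). Step 3 — |x − y|_19 = 19^{0} = 1.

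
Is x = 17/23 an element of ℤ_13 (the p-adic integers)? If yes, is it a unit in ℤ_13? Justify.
x ∈ ℤ_13^× (unit); v_13(x) = 0

ℤ_13 = {x ∈ ℚ_13 : v_13(x) ≥ 0} and ℤ_13^× = {x ∈ ℤ_13 : v_13(x) = 0}. Here v_13(17/23) = v_13(num) − v_13(den) = 0; compare against these criteria.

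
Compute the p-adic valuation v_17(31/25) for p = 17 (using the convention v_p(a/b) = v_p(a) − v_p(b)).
v_17(31/25) = 0

Factor powers of 17 from the numerator and denominator of the reduced fraction: 31 = 17^0 · 31 and 25 = 17^0 · 25. Apply v_p(a/b) = v_p(a) − v_p(b): v_17(31/25) = 0 − 0 = 0.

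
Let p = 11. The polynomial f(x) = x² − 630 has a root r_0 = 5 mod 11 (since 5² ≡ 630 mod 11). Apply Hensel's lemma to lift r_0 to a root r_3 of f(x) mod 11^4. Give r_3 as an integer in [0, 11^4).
r_3 = 7386 (mod 14641)

Hensel's recurrence: r_{i+1} = r_i − f(r_i)·(f′(r_i))^{-1} mod 11^{i+2}, with f′(x) = 2x. Iterate:
  r_0 = 5 (mod 11)
  r_1 = 5 (mod 121)
  r_2 = 731 (mod 1331)
  r_3 = 7386 (mod 14641)
Final: r_3 = 7386, and one checks f(r_3) ≡ 0 mod 11^4.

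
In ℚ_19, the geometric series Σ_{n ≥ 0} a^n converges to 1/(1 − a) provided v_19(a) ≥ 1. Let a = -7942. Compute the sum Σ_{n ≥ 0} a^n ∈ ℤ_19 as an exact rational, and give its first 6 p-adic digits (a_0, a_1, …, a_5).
Σ a^n = 1/(1 − a) = 1/7943;  first 6 digits = (1, 0, 16, 17, 8, 6)

v_19(a) = 2 ≥ 1, so the series converges in ℤ_19 to 1/(1 − a) = 1/(1 − (-7942)) = 1/7943. Expand this rational in ℤ_19: compute digits iteratively via d_i = x_i mod 19, x_{i+1} = (x_i − d_i)/19. The first 6 digits are (1, 0, 16, 17, 8, 6).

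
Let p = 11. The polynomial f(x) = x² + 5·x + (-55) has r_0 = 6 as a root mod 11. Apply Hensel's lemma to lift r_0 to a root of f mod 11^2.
r_1 = 105 (mod 121)

Hensel: r_{i+1} = r_i − f(r_i)·(f′(r_i))^{-1} mod 11^{i+2}, f′(x) = 2x + 5. Iterate:
  r_0 = 6 (mod 11)
  r_1 = 105 (mod 121)
Final: r = 105 satisfies f(r) ≡ 0 mod 11^2.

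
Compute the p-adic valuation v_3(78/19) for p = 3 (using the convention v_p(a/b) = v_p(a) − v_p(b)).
v_3(78/19) = 1

Factor powers of 3 from the numerator and denominator of the reduced fraction: 78 = 3^1 · 26 and 19 = 3^0 · 19. Apply v_p(a/b) = v_p(a) − v_p(b): v_3(78/19) = 1 − 0 = 1.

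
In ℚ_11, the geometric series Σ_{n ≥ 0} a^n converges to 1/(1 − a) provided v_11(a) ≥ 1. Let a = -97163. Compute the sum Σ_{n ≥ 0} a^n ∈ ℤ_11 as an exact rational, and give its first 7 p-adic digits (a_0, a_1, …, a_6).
Σ a^n = 1/(1 − a) = 1/97164;  first 7 digits = (1, 0, 0, 4, 4, 10, 4)

v_11(a) = 3 ≥ 1, so the series converges in ℤ_11 to 1/(1 − a) = 1/(1 − (-97163)) = 1/97164. Expand this rational in ℤ_11: compute digits iteratively via d_i = x_i mod 11, x_{i+1} = (x_i − d_i)/11. The first 7 digits are (1, 0, 0, 4, 4, 10, 4).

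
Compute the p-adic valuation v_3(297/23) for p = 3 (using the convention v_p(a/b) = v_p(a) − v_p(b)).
v_3(297/23) = 3

Factor powers of 3 from the numerator and denominator of the reduced fraction: 297 = 3^3 · 11 and 23 = 3^0 · 23. Apply v_p(a/b) = v_p(a) − v_p(b): v_3(297/23) = 3 − 0 = 3.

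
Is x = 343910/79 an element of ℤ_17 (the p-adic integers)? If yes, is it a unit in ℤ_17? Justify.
x ∈ ℤ_17 but not a unit; v_17(x) = 3 > 0

ℤ_17 = {x ∈ ℚ_17 : v_17(x) ≥ 0} and ℤ_17^× = {x ∈ ℤ_17 : v_17(x) = 0}. Here v_17(343910/79) = v_17(num) − v_17(den) = 3; compare against these criteria.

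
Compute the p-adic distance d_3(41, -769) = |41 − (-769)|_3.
d_3(41, -769) = 1/81

Step 1 — x − y = 41 − (-769) = 810. Step 2 — v_3(810) = 4 (factor: 810 = (3^4 · 10); the sign does not affect v_p). Step 3 — |x − y|_3 = 3^{-4} = 1/81.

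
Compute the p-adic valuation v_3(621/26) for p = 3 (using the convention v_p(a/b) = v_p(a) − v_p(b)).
v_3(621/26) = 3

Factor powers of 3 from the numerator and denominator of the reduced fraction: 621 = 3^3 · 23 and 26 = 3^0 · 26. Apply v_p(a/b) = v_p(a) − v_p(b): v_3(621/26) = 3 − 0 = 3.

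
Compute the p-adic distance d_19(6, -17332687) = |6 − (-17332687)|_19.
d_19(6, -17332687) = 1/2476099

Step 1 — x − y = 6 − (-17332687) = 17332693. Step 2 — v_19(17332693) = 5 (factor: 17332693 = (19^5 · 7); the sign does not affect v_p). Step 3 — |x − y|_19 = 19^{-5} = 1/2476099.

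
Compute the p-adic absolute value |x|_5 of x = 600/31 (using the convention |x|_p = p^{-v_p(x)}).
|600/31|_5 = 1/25

Step 1 — compute v_5(x) by factoring powers of 5 out of the numerator and denominator: v_5(600/31) = 2. Step 2 — apply |x|_p = p^{-v_p(x)} = 5^{-2} = 1/25.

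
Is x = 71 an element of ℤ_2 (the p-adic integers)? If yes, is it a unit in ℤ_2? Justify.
x ∈ ℤ_2^× (unit); v_2(x) = 0

ℤ_2 = {x ∈ ℚ_2 : v_2(x) ≥ 0} and ℤ_2^× = {x ∈ ℤ_2 : v_2(x) = 0}. Here v_2(71) = v_2(num) − v_2(den) = 0; compare against these criteria.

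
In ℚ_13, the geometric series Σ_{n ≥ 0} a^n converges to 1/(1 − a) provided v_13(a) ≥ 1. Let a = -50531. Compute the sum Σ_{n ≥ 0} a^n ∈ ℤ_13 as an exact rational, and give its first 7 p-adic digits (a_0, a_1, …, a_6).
Σ a^n = 1/(1 − a) = 1/50532;  first 7 digits = (1, 0, 0, 3, 11, 12, 8)

v_13(a) = 3 ≥ 1, so the series converges in ℤ_13 to 1/(1 − a) = 1/(1 − (-50531)) = 1/50532. Expand this rational in ℤ_13: compute digits iteratively via d_i = x_i mod 13, x_{i+1} = (x_i − d_i)/13. The first 7 digits are (1, 0, 0, 3, 11, 12, 8).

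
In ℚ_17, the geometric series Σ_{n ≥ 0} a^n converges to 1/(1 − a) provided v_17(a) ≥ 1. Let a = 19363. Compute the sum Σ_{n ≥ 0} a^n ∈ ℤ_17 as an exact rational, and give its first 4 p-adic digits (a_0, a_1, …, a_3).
Σ a^n = 1/(1 − a) = -1/19362;  first 4 digits = (1, 0, 16, 3)

v_17(a) = 2 ≥ 1, so the series converges in ℤ_17 to 1/(1 − a) = 1/(1 − 19363) = -1/19362. Expand this rational in ℤ_17: compute digits iteratively via d_i = x_i mod 17, x_{i+1} = (x_i − d_i)/17. The first 4 digits are (1, 0, 16, 3).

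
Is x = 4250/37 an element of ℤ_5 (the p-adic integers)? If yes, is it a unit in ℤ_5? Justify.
x ∈ ℤ_5 but not a unit; v_5(x) = 3 > 0

ℤ_5 = {x ∈ ℚ_5 : v_5(x) ≥ 0} and ℤ_5^× = {x ∈ ℤ_5 : v_5(x) = 0}. Here v_5(4250/37) = v_5(num) − v_5(den) = 3; compare against these criteria.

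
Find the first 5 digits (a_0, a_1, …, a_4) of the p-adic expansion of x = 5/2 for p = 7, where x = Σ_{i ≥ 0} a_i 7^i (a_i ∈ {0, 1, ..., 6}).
(a_0, …, a_4) = (6, 3, 3, 3, 3)

v_7(5/2) = 0 (numerator and denominator both coprime to 7), so x ∈ ℤ_7^×. Compute digits iteratively via a_i = x_i mod 7, x_{i+1} = (x_i − a_i)/7, with x_0 = x:
  x_0 = 5/2;  a_0 = 6;  x_1 = (x_0 − 6)/7 = -1/2
  x_1 = -1/2;  a_1 = 3;  x_2 = (x_1 − 3)/7 = -1/2
  x_2 = -1/2;  a_2 = 3;  x_3 = (x_2 − 3)/7 = -1/2
  x_3 = -1/2;  a_3 = 3;  x_4 = (x_3 − 3)/7 = -1/2
  x_4 = -1/2;  a_4 = 3;  x_5 = (x_4 − 3)/7 = -1/2
Digits: (6, 3, 3, 3, 3).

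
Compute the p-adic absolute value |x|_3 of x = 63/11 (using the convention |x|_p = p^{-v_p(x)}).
|63/11|_3 = 1/9

Step 1 — compute v_3(x) by factoring powers of 3 out of the numerator and denominator: v_3(63/11) = 2. Step 2 — apply |x|_p = p^{-v_p(x)} = 3^{-2} = 1/9.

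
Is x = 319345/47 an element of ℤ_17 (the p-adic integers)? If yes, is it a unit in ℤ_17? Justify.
x ∈ ℤ_17 but not a unit; v_17(x) = 3 > 0

ℤ_17 = {x ∈ ℚ_17 : v_17(x) ≥ 0} and ℤ_17^× = {x ∈ ℤ_17 : v_17(x) = 0}. Here v_17(319345/47) = v_17(num) − v_17(den) = 3; compare against these criteria.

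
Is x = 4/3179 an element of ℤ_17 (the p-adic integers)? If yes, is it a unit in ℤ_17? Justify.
x ∉ ℤ_17 (v_17(x) = -2 < 0)

ℤ_17 = {x ∈ ℚ_17 : v_17(x) ≥ 0} and ℤ_17^× = {x ∈ ℤ_17 : v_17(x) = 0}. Here v_17(4/3179) = v_17(num) − v_17(den) = -2; compare against these criteria.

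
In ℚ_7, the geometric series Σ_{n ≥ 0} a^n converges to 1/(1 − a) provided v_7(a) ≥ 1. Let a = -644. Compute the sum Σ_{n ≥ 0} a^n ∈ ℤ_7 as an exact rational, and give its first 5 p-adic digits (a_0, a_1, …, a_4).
Σ a^n = 1/(1 − a) = 1/645;  first 5 digits = (1, 6, 1, 2, 1)

v_7(a) = 1 ≥ 1, so the series converges in ℤ_7 to 1/(1 − a) = 1/(1 − (-644)) = 1/645. Expand this rational in ℤ_7: compute digits iteratively via d_i = x_i mod 7, x_{i+1} = (x_i − d_i)/7. The first 5 digits are (1, 6, 1, 2, 1).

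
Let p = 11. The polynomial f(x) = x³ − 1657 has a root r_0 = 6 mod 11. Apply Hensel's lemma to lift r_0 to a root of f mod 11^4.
r_3 = 6848 (mod 14641)

Hensel: r_{i+1} = r_i − f(r_i)/f′(r_i) mod 11^{i+2}, where f′(x) = 3x². Iterate:
  r_0 = 6 (mod 11)
  r_1 = 72 (mod 121)
  r_2 = 193 (mod 1331)
  r_3 = 6848 (mod 14641)
Final: r = 6848 with f(r) ≡ 0 mod 11^4.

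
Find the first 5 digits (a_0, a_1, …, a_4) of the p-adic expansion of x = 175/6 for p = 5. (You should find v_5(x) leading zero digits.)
(a_0, …, a_4) = (0, 0, 2, 4, 0)

v_5(175/6) = 2, so a_0 = ... = a_1 = 0. Factor out: x = 5^2 · u with u = 7/6 a unit in ℤ_5. Expand u iteratively via a_{v+i} = u_i mod 5, u_{i+1} = (u_i − a_{v+i})/5:
  u_0 = 7/6;  a_2 = 2;  u_1 = (u_0 − 2)/5 = -1/6
  u_1 = -1/6;  a_3 = 4;  u_2 = (u_1 − 4)/5 = -5/6
  u_2 = -5/6;  a_4 = 0;  u_3 = (u_2 − 0)/5 = -1/6
Digits: (0, 0, 2, 4, 0).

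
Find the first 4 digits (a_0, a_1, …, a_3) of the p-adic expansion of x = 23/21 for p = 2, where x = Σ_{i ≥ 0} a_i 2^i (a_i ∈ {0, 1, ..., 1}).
(a_0, …, a_3) = (1, 1, 0, 1)

v_2(23/21) = 0 (numerator and denominator both coprime to 2), so x ∈ ℤ_2^×. Compute digits iteratively via a_i = x_i mod 2, x_{i+1} = (x_i − a_i)/2, with x_0 = x:
  x_0 = 23/21;  a_0 = 1;  x_1 = (x_0 − 1)/2 = 1/21
  x_1 = 1/21;  a_1 = 1;  x_2 = (x_1 − 1)/2 = -10/21
  x_2 = -10/21;  a_2 = 0;  x_3 = (x_2 − 0)/2 = -5/21
  x_3 = -5/21;  a_3 = 1;  x_4 = (x_3 − 1)/2 = -13/21
Digits: (1, 1, 0, 1).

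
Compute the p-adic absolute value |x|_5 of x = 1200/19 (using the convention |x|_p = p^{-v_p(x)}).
|1200/19|_5 = 1/25

Step 1 — compute v_5(x) by factoring powers of 5 out of the numerator and denominator: v_5(1200/19) = 2. Step 2 — apply |x|_p = p^{-v_p(x)} = 5^{-2} = 1/25.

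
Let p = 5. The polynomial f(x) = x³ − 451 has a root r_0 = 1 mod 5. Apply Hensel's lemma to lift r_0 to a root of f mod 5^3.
r_2 = 26 (mod 125)

Hensel: r_{i+1} = r_i − f(r_i)/f′(r_i) mod 5^{i+2}, where f′(x) = 3x². Iterate:
  r_0 = 1 (mod 5)
  r_1 = 1 (mod 25)
  r_2 = 26 (mod 125)
Final: r = 26 with f(r) ≡ 0 mod 5^3.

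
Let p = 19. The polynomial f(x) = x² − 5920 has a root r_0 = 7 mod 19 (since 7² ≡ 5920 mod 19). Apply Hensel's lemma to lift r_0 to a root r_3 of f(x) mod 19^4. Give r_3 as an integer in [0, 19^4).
r_3 = 86628 (mod 130321)

Hensel's recurrence: r_{i+1} = r_i − f(r_i)·(f′(r_i))^{-1} mod 19^{i+2}, with f′(x) = 2x. Iterate:
  r_0 = 7 (mod 19)
  r_1 = 349 (mod 361)
  r_2 = 4320 (mod 6859)
  r_3 = 86628 (mod 130321)
Final: r_3 = 86628, and one checks f(r_3) ≡ 0 mod 19^4.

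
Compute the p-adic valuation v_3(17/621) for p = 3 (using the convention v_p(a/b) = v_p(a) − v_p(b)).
v_3(17/621) = -3

Factor powers of 3 from the numerator and denominator of the reduced fraction: 17 = 3^0 · 17 and 621 = 3^3 · 23. Apply v_p(a/b) = v_p(a) − v_p(b): v_3(17/621) = 0 − 3 = -3.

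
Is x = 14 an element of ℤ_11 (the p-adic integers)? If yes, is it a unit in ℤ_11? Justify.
x ∈ ℤ_11^× (unit); v_11(x) = 0

ℤ_11 = {x ∈ ℚ_11 : v_11(x) ≥ 0} and ℤ_11^× = {x ∈ ℤ_11 : v_11(x) = 0}. Here v_11(14) = v_11(num) − v_11(den) = 0; compare against these criteria.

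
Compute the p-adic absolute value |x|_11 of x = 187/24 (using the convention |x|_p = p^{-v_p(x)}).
|187/24|_11 = 1/11

Step 1 — compute v_11(x) by factoring powers of 11 out of the numerator and denominator: v_11(187/24) = 1. Step 2 — apply |x|_p = p^{-v_p(x)} = 11^{-1} = 1/11.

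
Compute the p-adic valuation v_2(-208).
v_2(-208) = 4

v_2(n) is the largest exponent k such that 2^k divides n. Factor out: -208 = -2^4 · 13. (Sign doesn't affect v_p.) So v_2(-208) = 4.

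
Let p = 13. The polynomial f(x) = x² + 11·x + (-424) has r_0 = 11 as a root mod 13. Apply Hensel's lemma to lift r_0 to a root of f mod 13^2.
r_1 = 37 (mod 169)

Hensel: r_{i+1} = r_i − f(r_i)·(f′(r_i))^{-1} mod 13^{i+2}, f′(x) = 2x + 11. Iterate:
  r_0 = 11 (mod 13)
  r_1 = 37 (mod 169)
Final: r = 37 satisfies f(r) ≡ 0 mod 13^2.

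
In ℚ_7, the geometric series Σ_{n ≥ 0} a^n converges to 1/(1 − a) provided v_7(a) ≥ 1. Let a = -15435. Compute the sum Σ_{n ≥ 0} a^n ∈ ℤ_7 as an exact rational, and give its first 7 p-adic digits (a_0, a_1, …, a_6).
Σ a^n = 1/(1 − a) = 1/15436;  first 7 digits = (1, 0, 0, 4, 0, 6, 1)

v_7(a) = 3 ≥ 1, so the series converges in ℤ_7 to 1/(1 − a) = 1/(1 − (-15435)) = 1/15436. Expand this rational in ℤ_7: compute digits iteratively via d_i = x_i mod 7, x_{i+1} = (x_i − d_i)/7. The first 7 digits are (1, 0, 0, 4, 0, 6, 1).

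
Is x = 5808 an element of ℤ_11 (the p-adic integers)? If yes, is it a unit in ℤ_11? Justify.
x ∈ ℤ_11 but not a unit; v_11(x) = 2 > 0

ℤ_11 = {x ∈ ℚ_11 : v_11(x) ≥ 0} and ℤ_11^× = {x ∈ ℤ_11 : v_11(x) = 0}. Here v_11(5808) = v_11(num) − v_11(den) = 2; compare against these criteria.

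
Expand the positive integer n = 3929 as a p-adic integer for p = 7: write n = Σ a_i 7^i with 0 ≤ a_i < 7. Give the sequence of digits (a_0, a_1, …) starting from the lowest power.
(a_0, a_1, …) = (2, 1, 3, 4, 1)

Repeated division by 7 gives the digits low-to-high: 3929 = 2 + 1·7^1 + 3·7^2 + 4·7^3 + 1·7^4. Digit sequence: (2, 1, 3, 4, 1).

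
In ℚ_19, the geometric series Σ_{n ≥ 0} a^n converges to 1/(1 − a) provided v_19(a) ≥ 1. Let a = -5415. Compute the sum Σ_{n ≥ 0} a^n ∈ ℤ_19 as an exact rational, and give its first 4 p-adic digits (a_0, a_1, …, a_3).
Σ a^n = 1/(1 − a) = 1/5416;  first 4 digits = (1, 0, 4, 18)

v_19(a) = 2 ≥ 1, so the series converges in ℤ_19 to 1/(1 − a) = 1/(1 − (-5415)) = 1/5416. Expand this rational in ℤ_19: compute digits iteratively via d_i = x_i mod 19, x_{i+1} = (x_i − d_i)/19. The first 4 digits are (1, 0, 4, 18).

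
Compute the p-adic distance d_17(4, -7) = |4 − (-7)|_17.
d_17(4, -7) = 1

Step 1 — x − y = 4 − (-7) = 11. Step 2 — v_17(11) = 0 (factor: 11 = (17^0 · 11); the sign does not affect v_p). Step 3 — |x − y|_17 = 17^{0} = 1.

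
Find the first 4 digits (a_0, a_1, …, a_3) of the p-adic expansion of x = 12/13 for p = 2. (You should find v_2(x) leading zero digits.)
(a_0, …, a_3) = (0, 0, 1, 1)

v_2(12/13) = 2, so a_0 = ... = a_1 = 0. Factor out: x = 2^2 · u with u = 3/13 a unit in ℤ_2. Expand u iteratively via a_{v+i} = u_i mod 2, u_{i+1} = (u_i − a_{v+i})/2:
  u_0 = 3/13;  a_2 = 1;  u_1 = (u_0 − 1)/2 = -5/13
  u_1 = -5/13;  a_3 = 1;  u_2 = (u_1 − 1)/2 = -9/13
Digits: (0, 0, 1, 1).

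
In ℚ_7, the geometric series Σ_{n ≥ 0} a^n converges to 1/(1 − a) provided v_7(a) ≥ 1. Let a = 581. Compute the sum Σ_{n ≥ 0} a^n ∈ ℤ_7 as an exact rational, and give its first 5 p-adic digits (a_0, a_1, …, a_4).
Σ a^n = 1/(1 − a) = -1/580;  first 5 digits = (1, 6, 5, 4, 2)

v_7(a) = 1 ≥ 1, so the series converges in ℤ_7 to 1/(1 − a) = 1/(1 − 581) = -1/580. Expand this rational in ℤ_7: compute digits iteratively via d_i = x_i mod 7, x_{i+1} = (x_i − d_i)/7. The first 5 digits are (1, 6, 5, 4, 2).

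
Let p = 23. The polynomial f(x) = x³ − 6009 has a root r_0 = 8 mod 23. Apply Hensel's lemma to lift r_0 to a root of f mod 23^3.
r_2 = 11209 (mod 12167)

Hensel: r_{i+1} = r_i − f(r_i)/f′(r_i) mod 23^{i+2}, where f′(x) = 3x². Iterate:
  r_0 = 8 (mod 23)
  r_1 = 100 (mod 529)
  r_2 = 11209 (mod 12167)
Final: r = 11209 with f(r) ≡ 0 mod 23^3.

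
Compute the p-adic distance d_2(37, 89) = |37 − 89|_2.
d_2(37, 89) = 1/4

Step 1 — x − y = 37 − 89 = -52. Step 2 — v_2(-52) = 2 (factor: -52 = −(2^2 · 13); the sign does not affect v_p). Step 3 — |x − y|_2 = 2^{-2} = 1/4.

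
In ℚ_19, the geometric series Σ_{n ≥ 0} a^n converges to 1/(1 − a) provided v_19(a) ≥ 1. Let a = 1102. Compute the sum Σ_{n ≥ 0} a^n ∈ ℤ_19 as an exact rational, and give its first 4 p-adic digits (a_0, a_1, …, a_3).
Σ a^n = 1/(1 − a) = -1/1101;  first 4 digits = (1, 1, 4, 7)

v_19(a) = 1 ≥ 1, so the series converges in ℤ_19 to 1/(1 − a) = 1/(1 − 1102) = -1/1101. Expand this rational in ℤ_19: compute digits iteratively via d_i = x_i mod 19, x_{i+1} = (x_i − d_i)/19. The first 4 digits are (1, 1, 4, 7).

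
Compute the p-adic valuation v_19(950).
v_19(950) = 1

v_19(n) is the largest exponent k such that 19^k divides n. Factor out: 950 = 19^1 · 50. (Sign doesn't affect v_p.) So v_19(950) = 1.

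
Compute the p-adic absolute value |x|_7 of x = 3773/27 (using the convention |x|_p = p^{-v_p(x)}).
|3773/27|_7 = 1/343

Step 1 — compute v_7(x) by factoring powers of 7 out of the numerator and denominator: v_7(3773/27) = 3. Step 2 — apply |x|_p = p^{-v_p(x)} = 7^{-3} = 1/343.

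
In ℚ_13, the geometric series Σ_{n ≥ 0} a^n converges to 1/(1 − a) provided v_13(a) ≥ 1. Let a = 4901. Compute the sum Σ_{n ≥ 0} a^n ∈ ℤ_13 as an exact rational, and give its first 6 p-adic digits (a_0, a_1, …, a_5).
Σ a^n = 1/(1 − a) = -1/4900;  first 6 digits = (1, 0, 3, 2, 9, 12)

v_13(a) = 2 ≥ 1, so the series converges in ℤ_13 to 1/(1 − a) = 1/(1 − 4901) = -1/4900. Expand this rational in ℤ_13: compute digits iteratively via d_i = x_i mod 13, x_{i+1} = (x_i − d_i)/13. The first 6 digits are (1, 0, 3, 2, 9, 12).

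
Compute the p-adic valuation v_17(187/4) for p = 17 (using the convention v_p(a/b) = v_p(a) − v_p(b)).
v_17(187/4) = 1

Factor powers of 17 from the numerator and denominator of the reduced fraction: 187 = 17^1 · 11 and 4 = 17^0 · 4. Apply v_p(a/b) = v_p(a) − v_p(b): v_17(187/4) = 1 − 0 = 1.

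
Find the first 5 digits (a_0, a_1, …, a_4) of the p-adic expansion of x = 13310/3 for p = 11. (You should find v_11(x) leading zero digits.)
(a_0, …, a_4) = (0, 0, 0, 7, 7)

v_11(13310/3) = 3, so a_0 = ... = a_2 = 0. Factor out: x = 11^3 · u with u = 10/3 a unit in ℤ_11. Expand u iteratively via a_{v+i} = u_i mod 11, u_{i+1} = (u_i − a_{v+i})/11:
  u_0 = 10/3;  a_3 = 7;  u_1 = (u_0 − 7)/11 = -1/3
  u_1 = -1/3;  a_4 = 7;  u_2 = (u_1 − 7)/11 = -2/3
Digits: (0, 0, 0, 7, 7).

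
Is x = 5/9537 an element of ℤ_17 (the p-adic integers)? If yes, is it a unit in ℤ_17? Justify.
x ∉ ℤ_17 (v_17(x) = -2 < 0)

ℤ_17 = {x ∈ ℚ_17 : v_17(x) ≥ 0} and ℤ_17^× = {x ∈ ℤ_17 : v_17(x) = 0}. Here v_17(5/9537) = v_17(num) − v_17(den) = -2; compare against these criteria.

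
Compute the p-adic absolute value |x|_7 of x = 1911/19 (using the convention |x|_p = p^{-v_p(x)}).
|1911/19|_7 = 1/49

Step 1 — compute v_7(x) by factoring powers of 7 out of the numerator and denominator: v_7(1911/19) = 2. Step 2 — apply |x|_p = p^{-v_p(x)} = 7^{-2} = 1/49.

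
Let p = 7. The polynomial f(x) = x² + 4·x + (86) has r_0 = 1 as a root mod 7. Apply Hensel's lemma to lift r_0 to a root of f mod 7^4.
r_3 = 1807 (mod 2401)

Hensel: r_{i+1} = r_i − f(r_i)·(f′(r_i))^{-1} mod 7^{i+2}, f′(x) = 2x + 4. Iterate:
  r_0 = 1 (mod 7)
  r_1 = 43 (mod 49)
  r_2 = 92 (mod 343)
  r_3 = 1807 (mod 2401)
Final: r = 1807 satisfies f(r) ≡ 0 mod 7^4.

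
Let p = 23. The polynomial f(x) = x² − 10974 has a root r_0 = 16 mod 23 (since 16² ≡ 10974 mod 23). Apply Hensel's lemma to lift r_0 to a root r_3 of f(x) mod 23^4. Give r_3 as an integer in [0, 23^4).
r_3 = 269116 (mod 279841)

Hensel's recurrence: r_{i+1} = r_i − f(r_i)·(f′(r_i))^{-1} mod 23^{i+2}, with f′(x) = 2x. Iterate:
  r_0 = 16 (mod 23)
  r_1 = 384 (mod 529)
  r_2 = 1442 (mod 12167)
  r_3 = 269116 (mod 279841)
Final: r_3 = 269116, and one checks f(r_3) ≡ 0 mod 23^4.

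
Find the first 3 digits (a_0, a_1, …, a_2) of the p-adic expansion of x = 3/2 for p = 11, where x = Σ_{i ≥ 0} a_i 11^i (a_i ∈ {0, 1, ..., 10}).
(a_0, …, a_2) = (7, 5, 5)

v_11(3/2) = 0 (numerator and denominator both coprime to 11), so x ∈ ℤ_11^×. Compute digits iteratively via a_i = x_i mod 11, x_{i+1} = (x_i − a_i)/11, with x_0 = x:
  x_0 = 3/2;  a_0 = 7;  x_1 = (x_0 − 7)/11 = -1/2
  x_1 = -1/2;  a_1 = 5;  x_2 = (x_1 − 5)/11 = -1/2
  x_2 = -1/2;  a_2 = 5;  x_3 = (x_2 − 5)/11 = -1/2
Digits: (7, 5, 5).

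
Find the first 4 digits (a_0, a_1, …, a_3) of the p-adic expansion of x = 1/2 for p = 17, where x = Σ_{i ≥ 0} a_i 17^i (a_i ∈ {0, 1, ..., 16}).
(a_0, …, a_3) = (9, 8, 8, 8)

v_17(1/2) = 0 (numerator and denominator both coprime to 17), so x ∈ ℤ_17^×. Compute digits iteratively via a_i = x_i mod 17, x_{i+1} = (x_i − a_i)/17, with x_0 = x:
  x_0 = 1/2;  a_0 = 9;  x_1 = (x_0 − 9)/17 = -1/2
  x_1 = -1/2;  a_1 = 8;  x_2 = (x_1 − 8)/17 = -1/2
  x_2 = -1/2;  a_2 = 8;  x_3 = (x_2 − 8)/17 = -1/2
  x_3 = -1/2;  a_3 = 8;  x_4 = (x_3 − 8)/17 = -1/2
Digits: (9, 8, 8, 8).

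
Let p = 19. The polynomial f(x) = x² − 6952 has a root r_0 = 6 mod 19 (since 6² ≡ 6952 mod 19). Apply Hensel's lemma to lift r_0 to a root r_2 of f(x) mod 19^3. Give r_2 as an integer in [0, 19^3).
r_2 = 1545 (mod 6859)

Hensel's recurrence: r_{i+1} = r_i − f(r_i)·(f′(r_i))^{-1} mod 19^{i+2}, with f′(x) = 2x. Iterate:
  r_0 = 6 (mod 19)
  r_1 = 101 (mod 361)
  r_2 = 1545 (mod 6859)
Final: r_2 = 1545, and one checks f(r_2) ≡ 0 mod 19^3.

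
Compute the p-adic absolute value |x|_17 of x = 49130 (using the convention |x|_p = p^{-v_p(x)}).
|49130|_17 = 1/4913

Step 1 — compute v_17(x) by factoring powers of 17 out of the numerator and denominator: v_17(49130) = 3. Step 2 — apply |x|_p = p^{-v_p(x)} = 17^{-3} = 1/4913.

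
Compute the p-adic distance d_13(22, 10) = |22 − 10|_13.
d_13(22, 10) = 1

Step 1 — x − y = 22 − 10 = 12. Step 2 — v_13(12) = 0 (factor: 12 = (13^0 · 12); the sign does not affect v_p). Step 3 — |x − y|_13 = 13^{0} = 1.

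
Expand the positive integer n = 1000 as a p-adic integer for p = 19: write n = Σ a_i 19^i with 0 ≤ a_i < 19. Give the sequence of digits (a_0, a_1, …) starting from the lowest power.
(a_0, a_1, …) = (12, 14, 2)

Repeated division by 19 gives the digits low-to-high: 1000 = 12 + 14·19^1 + 2·19^2. Digit sequence: (12, 14, 2).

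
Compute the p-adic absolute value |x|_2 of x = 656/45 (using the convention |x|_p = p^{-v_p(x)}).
|656/45|_2 = 1/16

Step 1 — compute v_2(x) by factoring powers of 2 out of the numerator and denominator: v_2(656/45) = 4. Step 2 — apply |x|_p = p^{-v_p(x)} = 2^{-4} = 1/16.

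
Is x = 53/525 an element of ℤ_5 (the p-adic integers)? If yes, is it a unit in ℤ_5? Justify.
x ∉ ℤ_5 (v_5(x) = -2 < 0)

ℤ_5 = {x ∈ ℚ_5 : v_5(x) ≥ 0} and ℤ_5^× = {x ∈ ℤ_5 : v_5(x) = 0}. Here v_5(53/525) = v_5(num) − v_5(den) = -2; compare against these criteria.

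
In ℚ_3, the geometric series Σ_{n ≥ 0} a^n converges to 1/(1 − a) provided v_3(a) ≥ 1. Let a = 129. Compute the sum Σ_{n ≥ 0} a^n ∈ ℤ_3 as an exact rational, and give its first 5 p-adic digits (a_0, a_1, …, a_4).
Σ a^n = 1/(1 − a) = -1/128;  first 5 digits = (1, 1, 0, 1, 1)

v_3(a) = 1 ≥ 1, so the series converges in ℤ_3 to 1/(1 − a) = 1/(1 − 129) = -1/128. Expand this rational in ℤ_3: compute digits iteratively via d_i = x_i mod 3, x_{i+1} = (x_i − d_i)/3. The first 5 digits are (1, 1, 0, 1, 1).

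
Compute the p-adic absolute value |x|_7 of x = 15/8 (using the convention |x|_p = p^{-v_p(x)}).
|15/8|_7 = 1

Step 1 — compute v_7(x) by factoring powers of 7 out of the numerator and denominator: v_7(15/8) = 0. Step 2 — apply |x|_p = p^{-v_p(x)} = 7^{0} = 1.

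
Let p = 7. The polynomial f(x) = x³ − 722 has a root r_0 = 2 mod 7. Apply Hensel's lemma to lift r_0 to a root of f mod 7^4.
r_3 = 1850 (mod 2401)

Hensel: r_{i+1} = r_i − f(r_i)/f′(r_i) mod 7^{i+2}, where f′(x) = 3x². Iterate:
  r_0 = 2 (mod 7)
  r_1 = 37 (mod 49)
  r_2 = 135 (mod 343)
  r_3 = 1850 (mod 2401)
Final: r = 1850 with f(r) ≡ 0 mod 7^4.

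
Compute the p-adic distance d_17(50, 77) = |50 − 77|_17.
d_17(50, 77) = 1

Step 1 — x − y = 50 − 77 = -27. Step 2 — v_17(-27) = 0 (factor: -27 = −(17^0 · 27); the sign does not affect v_p). Step 3 — |x − y|_17 = 17^{0} = 1.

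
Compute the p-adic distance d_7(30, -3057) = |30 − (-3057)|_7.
d_7(30, -3057) = 1/343

Step 1 — x − y = 30 − (-3057) = 3087. Step 2 — v_7(3087) = 3 (factor: 3087 = (7^3 · 9); the sign does not affect v_p). Step 3 — |x − y|_7 = 7^{-3} = 1/343.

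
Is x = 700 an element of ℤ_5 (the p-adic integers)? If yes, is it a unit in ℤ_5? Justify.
x ∈ ℤ_5 but not a unit; v_5(x) = 2 > 0

ℤ_5 = {x ∈ ℚ_5 : v_5(x) ≥ 0} and ℤ_5^× = {x ∈ ℤ_5 : v_5(x) = 0}. Here v_5(700) = v_5(num) − v_5(den) = 2; compare against these criteria.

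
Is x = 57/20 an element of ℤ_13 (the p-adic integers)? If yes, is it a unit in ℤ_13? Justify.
x ∈ ℤ_13^× (unit); v_13(x) = 0

ℤ_13 = {x ∈ ℚ_13 : v_13(x) ≥ 0} and ℤ_13^× = {x ∈ ℤ_13 : v_13(x) = 0}. Here v_13(57/20) = v_13(num) − v_13(den) = 0; compare against these criteria.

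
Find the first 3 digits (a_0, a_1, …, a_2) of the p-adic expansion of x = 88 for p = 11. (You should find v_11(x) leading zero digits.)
(a_0, …, a_2) = (0, 8, 0)

v_11(88) = 1, so a_0 = ... = a_0 = 0. Factor out: x = 11^1 · u with u = 8 a unit in ℤ_11. Expand u iteratively via a_{v+i} = u_i mod 11, u_{i+1} = (u_i − a_{v+i})/11:
  u_0 = 8;  a_1 = 8;  u_1 = (u_0 − 8)/11 = 0
  u_1 = 0;  a_2 = 0;  u_2 = (u_1 − 0)/11 = 0
Digits: (0, 8, 0).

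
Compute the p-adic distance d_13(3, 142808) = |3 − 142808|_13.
d_13(3, 142808) = 1/28561

Step 1 — x − y = 3 − 142808 = -142805. Step 2 — v_13(-142805) = 4 (factor: -142805 = −(13^4 · 5); the sign does not affect v_p). Step 3 — |x − y|_13 = 13^{-4} = 1/28561.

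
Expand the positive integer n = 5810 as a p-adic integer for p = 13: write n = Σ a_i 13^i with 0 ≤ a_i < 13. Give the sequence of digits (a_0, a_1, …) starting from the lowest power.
(a_0, a_1, …) = (12, 4, 8, 2)

Repeated division by 13 gives the digits low-to-high: 5810 = 12 + 4·13^1 + 8·13^2 + 2·13^3. Digit sequence: (12, 4, 8, 2).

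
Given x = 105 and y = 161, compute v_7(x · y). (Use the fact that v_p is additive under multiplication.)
v_7(16905) = 2

v_p(x) = 1 (factor: 105 = 7^1 · 15); v_p(y) = 1 (factor: 161 = 7^1 · 23). Additivity: v_p(xy) = v_p(x) + v_p(y) = 1 + 1 = 2. (Direct check: xy = 16905 = 7^2 · (345).)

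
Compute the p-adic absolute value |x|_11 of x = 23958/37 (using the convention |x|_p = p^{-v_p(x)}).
|23958/37|_11 = 1/1331

Step 1 — compute v_11(x) by factoring powers of 11 out of the numerator and denominator: v_11(23958/37) = 3. Step 2 — apply |x|_p = p^{-v_p(x)} = 11^{-3} = 1/1331.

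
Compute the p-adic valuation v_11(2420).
v_11(2420) = 2

v_11(n) is the largest exponent k such that 11^k divides n. Factor out: 2420 = 11^2 · 20. (Sign doesn't affect v_p.) So v_11(2420) = 2.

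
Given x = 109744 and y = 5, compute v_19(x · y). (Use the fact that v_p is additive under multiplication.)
v_19(548720) = 3

v_p(x) = 3 (factor: 109744 = 19^3 · 16); v_p(y) = 0 (factor: 5 = 19^0 · 5). Additivity: v_p(xy) = v_p(x) + v_p(y) = 3 + 0 = 3. (Direct check: xy = 548720 = 19^3 · (80).)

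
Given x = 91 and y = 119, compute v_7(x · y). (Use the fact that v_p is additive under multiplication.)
v_7(10829) = 2

v_p(x) = 1 (factor: 91 = 7^1 · 13); v_p(y) = 1 (factor: 119 = 7^1 · 17). Additivity: v_p(xy) = v_p(x) + v_p(y) = 1 + 1 = 2. (Direct check: xy = 10829 = 7^2 · (221).)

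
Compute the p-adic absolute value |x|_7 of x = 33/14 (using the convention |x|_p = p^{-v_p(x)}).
|33/14|_7 = 7

Step 1 — compute v_7(x) by factoring powers of 7 out of the numerator and denominator: v_7(33/14) = -1. Step 2 — apply |x|_p = p^{-v_p(x)} = 7^{1} = 7.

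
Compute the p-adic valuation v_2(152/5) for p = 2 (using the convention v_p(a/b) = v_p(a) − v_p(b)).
v_2(152/5) = 3

Factor powers of 2 from the numerator and denominator of the reduced fraction: 152 = 2^3 · 19 and 5 = 2^0 · 5. Apply v_p(a/b) = v_p(a) − v_p(b): v_2(152/5) = 3 − 0 = 3.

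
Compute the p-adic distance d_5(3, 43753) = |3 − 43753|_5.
d_5(3, 43753) = 1/3125

Step 1 — x − y = 3 − 43753 = -43750. Step 2 — v_5(-43750) = 5 (factor: -43750 = −(5^5 · 14); the sign does not affect v_p). Step 3 — |x − y|_5 = 5^{-5} = 1/3125.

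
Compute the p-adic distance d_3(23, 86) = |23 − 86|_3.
d_3(23, 86) = 1/9

Step 1 — x − y = 23 − 86 = -63. Step 2 — v_3(-63) = 2 (factor: -63 = −(3^2 · 7); the sign does not affect v_p). Step 3 — |x − y|_3 = 3^{-2} = 1/9.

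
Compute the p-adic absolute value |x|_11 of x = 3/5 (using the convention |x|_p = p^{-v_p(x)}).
|3/5|_11 = 1

Step 1 — compute v_11(x) by factoring powers of 11 out of the numerator and denominator: v_11(3/5) = 0. Step 2 — apply |x|_p = p^{-v_p(x)} = 11^{0} = 1.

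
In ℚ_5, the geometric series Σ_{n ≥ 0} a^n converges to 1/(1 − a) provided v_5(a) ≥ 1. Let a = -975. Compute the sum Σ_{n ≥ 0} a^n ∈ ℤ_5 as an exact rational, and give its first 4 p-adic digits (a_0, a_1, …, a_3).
Σ a^n = 1/(1 − a) = 1/976;  first 4 digits = (1, 0, 1, 2)

v_5(a) = 2 ≥ 1, so the series converges in ℤ_5 to 1/(1 − a) = 1/(1 − (-975)) = 1/976. Expand this rational in ℤ_5: compute digits iteratively via d_i = x_i mod 5, x_{i+1} = (x_i − d_i)/5. The first 4 digits are (1, 0, 1, 2).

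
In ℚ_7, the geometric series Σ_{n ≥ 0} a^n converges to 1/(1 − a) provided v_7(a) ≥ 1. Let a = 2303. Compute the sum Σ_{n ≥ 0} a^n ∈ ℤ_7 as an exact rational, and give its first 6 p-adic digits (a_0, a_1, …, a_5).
Σ a^n = 1/(1 − a) = -1/2302;  first 6 digits = (1, 0, 5, 6, 4, 0)

v_7(a) = 2 ≥ 1, so the series converges in ℤ_7 to 1/(1 − a) = 1/(1 − 2303) = -1/2302. Expand this rational in ℤ_7: compute digits iteratively via d_i = x_i mod 7, x_{i+1} = (x_i − d_i)/7. The first 6 digits are (1, 0, 5, 6, 4, 0).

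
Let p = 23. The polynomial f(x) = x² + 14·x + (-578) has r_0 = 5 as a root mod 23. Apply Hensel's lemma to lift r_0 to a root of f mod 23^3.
r_2 = 11597 (mod 12167)

Hensel: r_{i+1} = r_i − f(r_i)·(f′(r_i))^{-1} mod 23^{i+2}, f′(x) = 2x + 14. Iterate:
  r_0 = 5 (mod 23)
  r_1 = 488 (mod 529)
  r_2 = 11597 (mod 12167)
Final: r = 11597 satisfies f(r) ≡ 0 mod 23^3.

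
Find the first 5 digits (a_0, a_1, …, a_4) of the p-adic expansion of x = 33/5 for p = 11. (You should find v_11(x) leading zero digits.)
(a_0, …, a_4) = (0, 5, 4, 4, 4)

v_11(33/5) = 1, so a_0 = ... = a_0 = 0. Factor out: x = 11^1 · u with u = 3/5 a unit in ℤ_11. Expand u iteratively via a_{v+i} = u_i mod 11, u_{i+1} = (u_i − a_{v+i})/11:
  u_0 = 3/5;  a_1 = 5;  u_1 = (u_0 − 5)/11 = -2/5
  u_1 = -2/5;  a_2 = 4;  u_2 = (u_1 − 4)/11 = -2/5
  u_2 = -2/5;  a_3 = 4;  u_3 = (u_2 − 4)/11 = -2/5
  u_3 = -2/5;  a_4 = 4;  u_4 = (u_3 − 4)/11 = -2/5
Digits: (0, 5, 4, 4, 4).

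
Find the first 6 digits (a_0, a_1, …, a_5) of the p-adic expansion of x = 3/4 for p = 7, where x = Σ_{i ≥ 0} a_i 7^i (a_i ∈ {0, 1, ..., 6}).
(a_0, …, a_5) = (6, 1, 5, 1, 5, 1)

v_7(3/4) = 0 (numerator and denominator both coprime to 7), so x ∈ ℤ_7^×. Compute digits iteratively via a_i = x_i mod 7, x_{i+1} = (x_i − a_i)/7, with x_0 = x:
  x_0 = 3/4;  a_0 = 6;  x_1 = (x_0 − 6)/7 = -3/4
  x_1 = -3/4;  a_1 = 1;  x_2 = (x_1 − 1)/7 = -1/4
  x_2 = -1/4;  a_2 = 5;  x_3 = (x_2 − 5)/7 = -3/4
  x_3 = -3/4;  a_3 = 1;  x_4 = (x_3 − 1)/7 = -1/4
  x_4 = -1/4;  a_4 = 5;  x_5 = (x_4 − 5)/7 = -3/4
  x_5 = -3/4;  a_5 = 1;  x_6 = (x_5 − 1)/7 = -1/4
Digits: (6, 1, 5, 1, 5, 1).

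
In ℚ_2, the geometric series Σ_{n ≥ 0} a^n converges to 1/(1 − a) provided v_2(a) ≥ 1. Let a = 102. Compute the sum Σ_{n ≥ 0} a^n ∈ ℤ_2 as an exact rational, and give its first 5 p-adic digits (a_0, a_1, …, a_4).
Σ a^n = 1/(1 − a) = -1/101;  first 5 digits = (1, 1, 0, 0, 1)

v_2(a) = 1 ≥ 1, so the series converges in ℤ_2 to 1/(1 − a) = 1/(1 − 102) = -1/101. Expand this rational in ℤ_2: compute digits iteratively via d_i = x_i mod 2, x_{i+1} = (x_i − d_i)/2. The first 5 digits are (1, 1, 0, 0, 1).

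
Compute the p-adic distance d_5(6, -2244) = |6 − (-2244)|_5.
d_5(6, -2244) = 1/125

Step 1 — x − y = 6 − (-2244) = 2250. Step 2 — v_5(2250) = 3 (factor: 2250 = (5^3 · 18); the sign does not affect v_p). Step 3 — |x − y|_5 = 5^{-3} = 1/125.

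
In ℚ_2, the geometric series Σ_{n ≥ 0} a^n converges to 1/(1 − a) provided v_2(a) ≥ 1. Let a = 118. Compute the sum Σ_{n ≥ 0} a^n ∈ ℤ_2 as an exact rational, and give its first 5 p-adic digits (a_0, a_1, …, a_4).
Σ a^n = 1/(1 − a) = -1/117;  first 5 digits = (1, 1, 0, 0, 0)

v_2(a) = 1 ≥ 1, so the series converges in ℤ_2 to 1/(1 − a) = 1/(1 − 118) = -1/117. Expand this rational in ℤ_2: compute digits iteratively via d_i = x_i mod 2, x_{i+1} = (x_i − d_i)/2. The first 5 digits are (1, 1, 0, 0, 0).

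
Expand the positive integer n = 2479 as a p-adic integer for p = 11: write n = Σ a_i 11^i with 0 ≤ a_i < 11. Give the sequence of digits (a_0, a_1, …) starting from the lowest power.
(a_0, a_1, …) = (4, 5, 9, 1)

Repeated division by 11 gives the digits low-to-high: 2479 = 4 + 5·11^1 + 9·11^2 + 1·11^3. Digit sequence: (4, 5, 9, 1).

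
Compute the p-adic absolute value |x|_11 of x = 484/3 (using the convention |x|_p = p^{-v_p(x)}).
|484/3|_11 = 1/121

Step 1 — compute v_11(x) by factoring powers of 11 out of the numerator and denominator: v_11(484/3) = 2. Step 2 — apply |x|_p = p^{-v_p(x)} = 11^{-2} = 1/121.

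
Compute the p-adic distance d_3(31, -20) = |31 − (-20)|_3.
d_3(31, -20) = 1/3

Step 1 — x − y = 31 − (-20) = 51. Step 2 — v_3(51) = 1 (factor: 51 = (3^1 · 17); the sign does not affect v_p). Step 3 — |x − y|_3 = 3^{-1} = 1/3.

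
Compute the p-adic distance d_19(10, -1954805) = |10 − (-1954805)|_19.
d_19(10, -1954805) = 1/130321

Step 1 — x − y = 10 − (-1954805) = 1954815. Step 2 — v_19(1954815) = 4 (factor: 1954815 = (19^4 · 15); the sign does not affect v_p). Step 3 — |x − y|_19 = 19^{-4} = 1/130321.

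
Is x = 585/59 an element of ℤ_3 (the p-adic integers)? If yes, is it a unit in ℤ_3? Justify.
x ∈ ℤ_3 but not a unit; v_3(x) = 2 > 0

ℤ_3 = {x ∈ ℚ_3 : v_3(x) ≥ 0} and ℤ_3^× = {x ∈ ℤ_3 : v_3(x) = 0}. Here v_3(585/59) = v_3(num) − v_3(den) = 2; compare against these criteria.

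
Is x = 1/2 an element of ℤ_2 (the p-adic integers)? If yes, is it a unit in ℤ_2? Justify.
x ∉ ℤ_2 (v_2(x) = -1 < 0)

ℤ_2 = {x ∈ ℚ_2 : v_2(x) ≥ 0} and ℤ_2^× = {x ∈ ℤ_2 : v_2(x) = 0}. Here v_2(1/2) = v_2(num) − v_2(den) = -1; compare against these criteria.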